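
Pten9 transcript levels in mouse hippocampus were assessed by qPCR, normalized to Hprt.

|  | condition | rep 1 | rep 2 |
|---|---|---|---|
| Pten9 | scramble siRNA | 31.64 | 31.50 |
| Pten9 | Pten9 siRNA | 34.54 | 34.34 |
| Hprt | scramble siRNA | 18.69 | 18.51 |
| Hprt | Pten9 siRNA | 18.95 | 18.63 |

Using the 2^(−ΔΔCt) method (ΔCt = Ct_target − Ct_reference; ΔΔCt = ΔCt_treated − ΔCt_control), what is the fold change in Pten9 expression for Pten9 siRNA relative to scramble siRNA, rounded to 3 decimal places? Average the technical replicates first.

Mean Ct: Pten9 scramble siRNA 31.570; Pten9 Pten9 siRNA 34.440; Hprt scramble siRNA 18.600; Hprt Pten9 siRNA 18.790
ΔCt(scramble siRNA) = 31.570 − 18.600 = 12.970
ΔCt(Pten9 siRNA) = 34.440 − 18.790 = 15.650
ΔΔCt = 15.650 − 12.970 = 2.680
Fold change = 2^(−2.680) = 0.1560

0.156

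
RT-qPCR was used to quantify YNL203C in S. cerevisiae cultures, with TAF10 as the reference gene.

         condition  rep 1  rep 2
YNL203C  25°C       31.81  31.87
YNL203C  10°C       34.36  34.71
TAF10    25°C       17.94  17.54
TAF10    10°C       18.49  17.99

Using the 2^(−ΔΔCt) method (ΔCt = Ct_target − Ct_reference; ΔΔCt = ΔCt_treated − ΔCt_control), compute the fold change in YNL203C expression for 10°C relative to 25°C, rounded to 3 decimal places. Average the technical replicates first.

0.218

Mean Ct: YNL203C 25°C 31.840; YNL203C 10°C 34.535; TAF10 25°C 17.740; TAF10 10°C 18.240
ΔCt(25°C) = 31.840 − 17.740 = 14.100
ΔCt(10°C) = 34.535 − 18.240 = 16.295
ΔΔCt = 16.295 − 14.100 = 2.195
Fold change = 2^(−2.195) = 0.2184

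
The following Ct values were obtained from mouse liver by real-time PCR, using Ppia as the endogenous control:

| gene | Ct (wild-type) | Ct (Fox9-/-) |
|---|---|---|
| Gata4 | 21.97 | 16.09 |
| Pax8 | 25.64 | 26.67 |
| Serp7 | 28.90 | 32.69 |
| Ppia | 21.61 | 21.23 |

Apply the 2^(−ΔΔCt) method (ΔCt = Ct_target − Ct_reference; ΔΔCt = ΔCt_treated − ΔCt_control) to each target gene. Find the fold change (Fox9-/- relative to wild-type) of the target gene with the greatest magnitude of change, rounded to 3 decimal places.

Gata4: ΔΔCt = (16.09−21.23) − (21.97−21.61) = -5.14 − 0.36 = -5.50; fold change = 2^5.50 = 45.255
Pax8: ΔΔCt = (26.67−21.23) − (25.64−21.61) = 5.44 − 4.03 = 1.41; fold change = 2^-1.41 = 0.376
Serp7: ΔΔCt = (32.69−21.23) − (28.90−21.61) = 11.46 − 7.29 = 4.17; fold change = 2^-4.17 = 0.056
Gata4 has the largest |ΔΔCt| = 5.50.

45.255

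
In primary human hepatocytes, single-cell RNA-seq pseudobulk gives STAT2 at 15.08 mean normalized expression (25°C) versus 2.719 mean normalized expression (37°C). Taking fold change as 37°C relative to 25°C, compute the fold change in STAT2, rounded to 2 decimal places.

0.18

Fold change = 2.719 / 15.08 = 0.180
STAT2 is downregulated.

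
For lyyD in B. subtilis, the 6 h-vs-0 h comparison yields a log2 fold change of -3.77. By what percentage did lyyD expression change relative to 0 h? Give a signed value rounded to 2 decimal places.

Fold change = 2^(-3.77) = 0.0733
Percent change = (FC − 1) × 100% = (0.0733 − 1) × 100 = -92.67%

-92.67%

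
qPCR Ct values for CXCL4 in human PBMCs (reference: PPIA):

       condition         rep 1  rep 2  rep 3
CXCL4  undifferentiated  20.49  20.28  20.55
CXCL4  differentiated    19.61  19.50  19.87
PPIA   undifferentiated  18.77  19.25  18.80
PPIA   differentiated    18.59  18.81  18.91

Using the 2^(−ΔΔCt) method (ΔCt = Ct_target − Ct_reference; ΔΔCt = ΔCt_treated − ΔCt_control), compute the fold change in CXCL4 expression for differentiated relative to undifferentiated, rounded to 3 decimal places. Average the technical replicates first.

1.526

Mean Ct: CXCL4 undifferentiated 20.440; CXCL4 differentiated 19.660; PPIA undifferentiated 18.940; PPIA differentiated 18.770
ΔCt(undifferentiated) = 20.440 − 18.940 = 1.500
ΔCt(differentiated) = 19.660 − 18.770 = 0.890
ΔΔCt = 0.890 − 1.500 = -0.610
Fold change = 2^(−(-0.610)) = 2^0.610 = 1.5263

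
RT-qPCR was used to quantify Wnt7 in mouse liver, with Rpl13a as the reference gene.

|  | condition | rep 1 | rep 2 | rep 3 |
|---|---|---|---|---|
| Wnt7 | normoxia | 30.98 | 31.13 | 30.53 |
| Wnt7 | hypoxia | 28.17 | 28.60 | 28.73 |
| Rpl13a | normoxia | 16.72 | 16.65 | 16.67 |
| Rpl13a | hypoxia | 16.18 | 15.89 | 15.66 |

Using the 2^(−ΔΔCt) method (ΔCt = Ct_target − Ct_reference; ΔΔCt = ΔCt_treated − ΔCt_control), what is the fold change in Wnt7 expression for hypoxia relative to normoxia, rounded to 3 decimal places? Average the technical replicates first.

3.053

Mean Ct: Wnt7 normoxia 30.880; Wnt7 hypoxia 28.500; Rpl13a normoxia 16.680; Rpl13a hypoxia 15.910
ΔCt(normoxia) = 30.880 − 16.680 = 14.200
ΔCt(hypoxia) = 28.500 − 15.910 = 12.590
ΔΔCt = 12.590 − 14.200 = -1.610
Fold change = 2^(−(-1.610)) = 2^1.610 = 3.0525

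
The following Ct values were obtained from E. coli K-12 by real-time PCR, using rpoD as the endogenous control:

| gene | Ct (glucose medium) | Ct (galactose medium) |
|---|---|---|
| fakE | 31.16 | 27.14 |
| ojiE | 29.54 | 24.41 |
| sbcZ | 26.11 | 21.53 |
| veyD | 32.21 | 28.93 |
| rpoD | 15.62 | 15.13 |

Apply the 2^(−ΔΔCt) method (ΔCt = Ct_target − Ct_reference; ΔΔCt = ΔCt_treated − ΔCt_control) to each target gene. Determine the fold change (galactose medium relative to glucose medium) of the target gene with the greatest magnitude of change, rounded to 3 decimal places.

24.933

fakE: ΔΔCt = (27.14−15.13) − (31.16−15.62) = 12.01 − 15.54 = -3.53; fold change = 2^3.53 = 11.551
ojiE: ΔΔCt = (24.41−15.13) − (29.54−15.62) = 9.28 − 13.92 = -4.64; fold change = 2^4.64 = 24.933
sbcZ: ΔΔCt = (21.53−15.13) − (26.11−15.62) = 6.40 − 10.49 = -4.09; fold change = 2^4.09 = 17.030
veyD: ΔΔCt = (28.93−15.13) − (32.21−15.62) = 13.80 − 16.59 = -2.79; fold change = 2^2.79 = 6.916
ojiE has the largest |ΔΔCt| = 4.64.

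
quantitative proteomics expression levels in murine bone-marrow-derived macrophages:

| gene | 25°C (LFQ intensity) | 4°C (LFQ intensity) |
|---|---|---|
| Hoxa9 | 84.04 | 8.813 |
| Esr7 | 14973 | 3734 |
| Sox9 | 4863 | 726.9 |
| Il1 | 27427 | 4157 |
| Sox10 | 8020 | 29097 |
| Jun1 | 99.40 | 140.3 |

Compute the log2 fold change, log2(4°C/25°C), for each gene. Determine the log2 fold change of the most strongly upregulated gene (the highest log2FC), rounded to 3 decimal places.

log2(8.813/84.04) = -3.253  (Hoxa9)
log2(3734/14973) = -2.004  (Esr7)
log2(726.9/4863) = -2.742  (Sox9)
log2(4157/27427) = -2.722  (Il1)
log2(29097/8020) = 1.859  (Sox10)
log2(140.3/99.40) = 0.497  (Jun1)
Sox10 is most strongly upregulated.

1.859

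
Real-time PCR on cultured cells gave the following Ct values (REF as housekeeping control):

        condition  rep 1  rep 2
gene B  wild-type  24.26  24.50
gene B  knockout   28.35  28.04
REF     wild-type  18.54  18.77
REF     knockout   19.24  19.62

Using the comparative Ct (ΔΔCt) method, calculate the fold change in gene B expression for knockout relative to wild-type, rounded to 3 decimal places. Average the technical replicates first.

Mean Ct: gene B wild-type 24.380; gene B knockout 28.195; REF wild-type 18.655; REF knockout 19.430
ΔCt(wild-type) = 24.380 − 18.655 = 5.725
ΔCt(knockout) = 28.195 − 19.430 = 8.765
ΔΔCt = 8.765 − 5.725 = 3.040
Fold change = 2^(−3.040) = 0.1216

0.122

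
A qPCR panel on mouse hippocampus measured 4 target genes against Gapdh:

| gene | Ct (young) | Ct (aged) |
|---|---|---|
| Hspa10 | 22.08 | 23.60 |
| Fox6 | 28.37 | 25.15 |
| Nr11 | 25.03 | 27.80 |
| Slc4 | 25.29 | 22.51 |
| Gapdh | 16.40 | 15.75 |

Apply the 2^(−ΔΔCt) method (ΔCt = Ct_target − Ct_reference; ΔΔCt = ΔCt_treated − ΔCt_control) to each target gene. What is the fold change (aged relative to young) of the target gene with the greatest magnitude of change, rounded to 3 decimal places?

0.093

Hspa10: ΔΔCt = (23.60−15.75) − (22.08−16.40) = 7.85 − 5.68 = 2.17; fold change = 2^-2.17 = 0.222
Fox6: ΔΔCt = (25.15−15.75) − (28.37−16.40) = 9.40 − 11.97 = -2.57; fold change = 2^2.57 = 5.938
Nr11: ΔΔCt = (27.80−15.75) − (25.03−16.40) = 12.05 − 8.63 = 3.42; fold change = 2^-3.42 = 0.093
Slc4: ΔΔCt = (22.51−15.75) − (25.29−16.40) = 6.76 − 8.89 = -2.13; fold change = 2^2.13 = 4.377
Nr11 has the largest |ΔΔCt| = 3.42.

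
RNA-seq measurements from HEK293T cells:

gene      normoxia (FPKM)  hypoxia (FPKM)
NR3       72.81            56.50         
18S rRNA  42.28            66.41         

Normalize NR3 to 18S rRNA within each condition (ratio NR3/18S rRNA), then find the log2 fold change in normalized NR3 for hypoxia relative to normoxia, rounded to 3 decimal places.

-1.017

NR3/18S rRNA (normoxia) = 72.81 / 42.28 = 1.7221
NR3/18S rRNA (hypoxia) = 56.50 / 66.41 = 0.85078
Fold change = 0.85078 / 1.7221 = 0.4940
log2(0.4940) = -1.0173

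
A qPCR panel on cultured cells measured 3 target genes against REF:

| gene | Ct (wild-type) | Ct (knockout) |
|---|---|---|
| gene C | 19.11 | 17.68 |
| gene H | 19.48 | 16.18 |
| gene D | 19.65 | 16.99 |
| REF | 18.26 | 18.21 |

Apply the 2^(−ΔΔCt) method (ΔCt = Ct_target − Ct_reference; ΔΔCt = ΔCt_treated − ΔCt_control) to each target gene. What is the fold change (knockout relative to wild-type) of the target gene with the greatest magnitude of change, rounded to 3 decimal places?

gene C: ΔΔCt = (17.68−18.21) − (19.11−18.26) = -0.53 − 0.85 = -1.38; fold change = 2^1.38 = 2.603
gene H: ΔΔCt = (16.18−18.21) − (19.48−18.26) = -2.03 − 1.22 = -3.25; fold change = 2^3.25 = 9.514
gene D: ΔΔCt = (16.99−18.21) − (19.65−18.26) = -1.22 − 1.39 = -2.61; fold change = 2^2.61 = 6.105
gene H has the largest |ΔΔCt| = 3.25.

9.514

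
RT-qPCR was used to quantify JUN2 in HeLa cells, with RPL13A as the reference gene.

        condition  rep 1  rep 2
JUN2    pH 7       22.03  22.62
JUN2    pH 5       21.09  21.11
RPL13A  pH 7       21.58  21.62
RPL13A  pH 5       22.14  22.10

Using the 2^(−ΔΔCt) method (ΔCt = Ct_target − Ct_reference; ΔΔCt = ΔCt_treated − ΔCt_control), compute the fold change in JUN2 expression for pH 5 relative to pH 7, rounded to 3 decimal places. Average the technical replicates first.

3.352

Mean Ct: JUN2 pH 7 22.325; JUN2 pH 5 21.100; RPL13A pH 7 21.600; RPL13A pH 5 22.120
ΔCt(pH 7) = 22.325 − 21.600 = 0.725
ΔCt(pH 5) = 21.100 − 22.120 = -1.020
ΔΔCt = -1.020 − 0.725 = -1.745
Fold change = 2^(−(-1.745)) = 2^1.745 = 3.3519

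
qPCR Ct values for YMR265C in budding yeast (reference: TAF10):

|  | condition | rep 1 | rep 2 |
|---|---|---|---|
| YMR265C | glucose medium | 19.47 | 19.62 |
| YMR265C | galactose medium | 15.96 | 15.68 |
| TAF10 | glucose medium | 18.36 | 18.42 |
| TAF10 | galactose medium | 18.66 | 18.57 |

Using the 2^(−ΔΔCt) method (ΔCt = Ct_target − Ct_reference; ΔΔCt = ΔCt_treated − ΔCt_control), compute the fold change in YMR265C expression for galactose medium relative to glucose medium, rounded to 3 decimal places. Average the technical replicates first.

Mean Ct: YMR265C glucose medium 19.545; YMR265C galactose medium 15.820; TAF10 glucose medium 18.390; TAF10 galactose medium 18.615
ΔCt(glucose medium) = 19.545 − 18.390 = 1.155
ΔCt(galactose medium) = 15.820 − 18.615 = -2.795
ΔΔCt = -2.795 − 1.155 = -3.950
Fold change = 2^(−(-3.950)) = 2^3.950 = 15.4550

15.455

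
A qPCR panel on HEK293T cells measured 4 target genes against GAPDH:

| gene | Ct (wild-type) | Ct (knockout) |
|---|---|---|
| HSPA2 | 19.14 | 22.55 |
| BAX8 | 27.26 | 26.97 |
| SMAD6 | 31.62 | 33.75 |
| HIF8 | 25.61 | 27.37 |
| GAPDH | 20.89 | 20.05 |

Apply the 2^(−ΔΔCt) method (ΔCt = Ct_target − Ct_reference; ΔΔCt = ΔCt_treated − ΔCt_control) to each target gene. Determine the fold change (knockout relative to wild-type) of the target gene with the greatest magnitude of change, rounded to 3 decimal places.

0.053

HSPA2: ΔΔCt = (22.55−20.05) − (19.14−20.89) = 2.50 − (-1.75) = 4.25; fold change = 2^-4.25 = 0.053
BAX8: ΔΔCt = (26.97−20.05) − (27.26−20.89) = 6.92 − 6.37 = 0.55; fold change = 2^-0.55 = 0.683
SMAD6: ΔΔCt = (33.75−20.05) − (31.62−20.89) = 13.70 − 10.73 = 2.97; fold change = 2^-2.97 = 0.128
HIF8: ΔΔCt = (27.37−20.05) − (25.61−20.89) = 7.32 − 4.72 = 2.60; fold change = 2^-2.60 = 0.165
HSPA2 has the largest |ΔΔCt| = 4.25.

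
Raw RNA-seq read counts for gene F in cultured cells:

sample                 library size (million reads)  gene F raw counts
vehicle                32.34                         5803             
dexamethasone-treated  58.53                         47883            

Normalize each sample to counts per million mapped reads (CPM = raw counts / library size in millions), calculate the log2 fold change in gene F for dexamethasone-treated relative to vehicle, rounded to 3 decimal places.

2.189

CPM(vehicle) = 5803 / 32.34 = 179.4372
CPM(dexamethasone-treated) = 47883 / 58.53 = 818.0933
Fold change = 818.0933 / 179.4372 = 4.55922
log2(4.55922) = 2.1888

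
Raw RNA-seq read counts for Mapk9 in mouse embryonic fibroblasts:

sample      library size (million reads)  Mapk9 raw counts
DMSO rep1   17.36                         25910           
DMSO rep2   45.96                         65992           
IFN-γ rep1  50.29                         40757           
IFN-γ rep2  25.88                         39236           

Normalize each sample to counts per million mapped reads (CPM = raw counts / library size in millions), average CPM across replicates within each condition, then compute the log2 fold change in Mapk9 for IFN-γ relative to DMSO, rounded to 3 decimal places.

CPM(DMSO rep1) = 25910 / 17.36 = 1492.5115
CPM(DMSO rep2) = 65992 / 45.96 = 1435.8573
CPM(IFN-γ rep1) = 40757 / 50.29 = 810.4395
CPM(IFN-γ rep2) = 39236 / 25.88 = 1516.0742
mean CPM(DMSO) = 1464.1844; mean CPM(IFN-γ) = 1163.2568
Fold change = 1163.2568 / 1464.1844 = 0.79447
log2(0.79447) = -0.3319

-0.332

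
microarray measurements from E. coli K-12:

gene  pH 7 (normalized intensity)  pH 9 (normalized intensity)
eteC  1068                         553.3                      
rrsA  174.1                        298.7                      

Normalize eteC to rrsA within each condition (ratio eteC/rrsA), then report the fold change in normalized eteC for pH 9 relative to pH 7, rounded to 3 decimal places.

0.302

eteC/rrsA (pH 7) = 1068 / 174.1 = 6.1344
eteC/rrsA (pH 9) = 553.3 / 298.7 = 1.8524
Fold change = 1.8524 / 6.1344 = 0.3020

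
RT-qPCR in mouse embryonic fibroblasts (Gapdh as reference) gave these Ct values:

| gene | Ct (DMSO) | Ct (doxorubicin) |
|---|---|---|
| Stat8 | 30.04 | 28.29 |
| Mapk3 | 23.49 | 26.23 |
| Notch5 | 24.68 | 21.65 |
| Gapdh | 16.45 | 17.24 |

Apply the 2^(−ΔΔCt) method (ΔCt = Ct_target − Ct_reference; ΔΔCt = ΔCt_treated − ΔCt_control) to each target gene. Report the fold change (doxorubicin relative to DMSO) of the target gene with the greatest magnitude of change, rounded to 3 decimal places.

14.123

Stat8: ΔΔCt = (28.29−17.24) − (30.04−16.45) = 11.05 − 13.59 = -2.54; fold change = 2^2.54 = 5.816
Mapk3: ΔΔCt = (26.23−17.24) − (23.49−16.45) = 8.99 − 7.04 = 1.95; fold change = 2^-1.95 = 0.259
Notch5: ΔΔCt = (21.65−17.24) − (24.68−16.45) = 4.41 − 8.23 = -3.82; fold change = 2^3.82 = 14.123
Notch5 has the largest |ΔΔCt| = 3.82.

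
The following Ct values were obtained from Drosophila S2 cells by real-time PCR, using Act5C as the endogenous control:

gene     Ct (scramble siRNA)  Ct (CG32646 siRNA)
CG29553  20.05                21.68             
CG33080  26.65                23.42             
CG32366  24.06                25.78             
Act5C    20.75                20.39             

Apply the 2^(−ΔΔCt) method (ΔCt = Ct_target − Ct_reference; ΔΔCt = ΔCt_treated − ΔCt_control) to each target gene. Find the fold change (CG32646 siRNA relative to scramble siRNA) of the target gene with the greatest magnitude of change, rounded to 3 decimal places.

7.311

CG29553: ΔΔCt = (21.68−20.39) − (20.05−20.75) = 1.29 − (-0.70) = 1.99; fold change = 2^-1.99 = 0.252
CG33080: ΔΔCt = (23.42−20.39) − (26.65−20.75) = 3.03 − 5.90 = -2.87; fold change = 2^2.87 = 7.311
CG32366: ΔΔCt = (25.78−20.39) − (24.06−20.75) = 5.39 − 3.31 = 2.08; fold change = 2^-2.08 = 0.237
CG33080 has the largest |ΔΔCt| = 2.87.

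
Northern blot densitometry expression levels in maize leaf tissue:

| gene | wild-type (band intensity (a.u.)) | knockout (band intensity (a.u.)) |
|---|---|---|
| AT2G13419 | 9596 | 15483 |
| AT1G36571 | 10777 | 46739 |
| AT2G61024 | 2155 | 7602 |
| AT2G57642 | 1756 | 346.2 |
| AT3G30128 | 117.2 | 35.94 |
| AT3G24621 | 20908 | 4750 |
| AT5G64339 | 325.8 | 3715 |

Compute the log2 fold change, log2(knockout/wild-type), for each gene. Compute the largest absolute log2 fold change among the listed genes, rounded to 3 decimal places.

log2(15483/9596) = 0.690  (AT2G13419)
log2(46739/10777) = 2.117  (AT1G36571)
log2(7602/2155) = 1.819  (AT2G61024)
log2(346.2/1756) = -2.343  (AT2G57642)
log2(35.94/117.2) = -1.705  (AT3G30128)
log2(4750/20908) = -2.138  (AT3G24621)
log2(3715/325.8) = 3.511  (AT5G64339)
The largest magnitude belongs to AT5G64339.

3.511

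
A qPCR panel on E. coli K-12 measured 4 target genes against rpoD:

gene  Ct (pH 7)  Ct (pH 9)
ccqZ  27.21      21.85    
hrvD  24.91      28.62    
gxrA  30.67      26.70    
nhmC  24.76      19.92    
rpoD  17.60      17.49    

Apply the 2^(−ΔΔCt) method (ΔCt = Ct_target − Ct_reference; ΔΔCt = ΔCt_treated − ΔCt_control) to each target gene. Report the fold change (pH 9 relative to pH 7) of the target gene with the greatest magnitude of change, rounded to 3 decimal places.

38.055

ccqZ: ΔΔCt = (21.85−17.49) − (27.21−17.60) = 4.36 − 9.61 = -5.25; fold change = 2^5.25 = 38.055
hrvD: ΔΔCt = (28.62−17.49) − (24.91−17.60) = 11.13 − 7.31 = 3.82; fold change = 2^-3.82 = 0.071
gxrA: ΔΔCt = (26.70−17.49) − (30.67−17.60) = 9.21 − 13.07 = -3.86; fold change = 2^3.86 = 14.520
nhmC: ΔΔCt = (19.92−17.49) − (24.76−17.60) = 2.43 − 7.16 = -4.73; fold change = 2^4.73 = 26.538
ccqZ has the largest |ΔΔCt| = 5.25.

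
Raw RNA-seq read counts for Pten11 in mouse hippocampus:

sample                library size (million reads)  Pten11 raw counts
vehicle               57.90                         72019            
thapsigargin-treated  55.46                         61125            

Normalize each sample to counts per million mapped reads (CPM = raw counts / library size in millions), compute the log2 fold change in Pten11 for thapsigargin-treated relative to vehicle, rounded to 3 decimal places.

CPM(vehicle) = 72019 / 57.90 = 1243.8515
CPM(thapsigargin-treated) = 61125 / 55.46 = 1102.1457
Fold change = 1102.1457 / 1243.8515 = 0.88608
log2(0.88608) = -0.1745

-0.174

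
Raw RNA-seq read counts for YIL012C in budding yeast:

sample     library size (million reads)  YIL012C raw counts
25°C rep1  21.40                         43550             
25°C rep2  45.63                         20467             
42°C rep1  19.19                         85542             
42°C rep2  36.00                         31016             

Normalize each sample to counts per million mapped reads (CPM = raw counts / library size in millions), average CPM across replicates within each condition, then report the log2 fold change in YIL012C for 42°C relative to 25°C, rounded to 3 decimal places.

1.099

CPM(25°C rep1) = 43550 / 21.40 = 2035.0467
CPM(25°C rep2) = 20467 / 45.63 = 448.5426
CPM(42°C rep1) = 85542 / 19.19 = 4457.6342
CPM(42°C rep2) = 31016 / 36.00 = 861.5556
mean CPM(25°C) = 1241.7947; mean CPM(42°C) = 2659.5949
Fold change = 2659.5949 / 1241.7947 = 2.14173
log2(2.14173) = 1.0988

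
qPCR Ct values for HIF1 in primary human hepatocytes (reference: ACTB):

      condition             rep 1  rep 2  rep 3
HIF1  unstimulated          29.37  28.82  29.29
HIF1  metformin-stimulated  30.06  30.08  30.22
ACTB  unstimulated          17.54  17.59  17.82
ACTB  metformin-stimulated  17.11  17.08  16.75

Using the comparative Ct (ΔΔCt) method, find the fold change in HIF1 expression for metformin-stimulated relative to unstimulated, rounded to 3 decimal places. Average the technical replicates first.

Mean Ct: HIF1 unstimulated 29.160; HIF1 metformin-stimulated 30.120; ACTB unstimulated 17.650; ACTB metformin-stimulated 16.980
ΔCt(unstimulated) = 29.160 − 17.650 = 11.510
ΔCt(metformin-stimulated) = 30.120 − 16.980 = 13.140
ΔΔCt = 13.140 − 11.510 = 1.630
Fold change = 2^(−1.630) = 0.3231

0.323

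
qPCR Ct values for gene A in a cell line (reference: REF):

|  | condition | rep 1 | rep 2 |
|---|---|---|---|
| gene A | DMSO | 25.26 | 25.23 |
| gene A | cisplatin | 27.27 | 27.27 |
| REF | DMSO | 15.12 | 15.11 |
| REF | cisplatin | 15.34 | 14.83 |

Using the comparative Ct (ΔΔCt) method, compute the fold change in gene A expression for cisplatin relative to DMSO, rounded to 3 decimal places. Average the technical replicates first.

Mean Ct: gene A DMSO 25.245; gene A cisplatin 27.270; REF DMSO 15.115; REF cisplatin 15.085
ΔCt(DMSO) = 25.245 − 15.115 = 10.130
ΔCt(cisplatin) = 27.270 − 15.085 = 12.185
ΔΔCt = 12.185 − 10.130 = 2.055
Fold change = 2^(−2.055) = 0.2406

0.241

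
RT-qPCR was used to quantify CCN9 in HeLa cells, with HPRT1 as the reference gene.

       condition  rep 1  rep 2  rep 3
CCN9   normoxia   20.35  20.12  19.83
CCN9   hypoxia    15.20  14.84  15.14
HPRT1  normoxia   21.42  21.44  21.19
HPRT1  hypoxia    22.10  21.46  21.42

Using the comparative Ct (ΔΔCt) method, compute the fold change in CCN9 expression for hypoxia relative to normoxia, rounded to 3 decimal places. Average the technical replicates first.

Mean Ct: CCN9 normoxia 20.100; CCN9 hypoxia 15.060; HPRT1 normoxia 21.350; HPRT1 hypoxia 21.660
ΔCt(normoxia) = 20.100 − 21.350 = -1.250
ΔCt(hypoxia) = 15.060 − 21.660 = -6.600
ΔΔCt = -6.600 − (-1.250) = -5.350
Fold change = 2^(−(-5.350)) = 2^5.350 = 40.7859

40.786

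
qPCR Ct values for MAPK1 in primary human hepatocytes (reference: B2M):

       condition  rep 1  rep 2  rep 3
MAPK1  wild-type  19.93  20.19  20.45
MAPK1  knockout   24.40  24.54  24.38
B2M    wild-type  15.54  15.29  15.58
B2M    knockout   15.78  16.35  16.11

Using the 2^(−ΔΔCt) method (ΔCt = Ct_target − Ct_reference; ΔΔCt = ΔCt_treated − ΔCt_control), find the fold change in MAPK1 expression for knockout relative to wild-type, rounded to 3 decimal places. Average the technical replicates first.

Mean Ct: MAPK1 wild-type 20.190; MAPK1 knockout 24.440; B2M wild-type 15.470; B2M knockout 16.080
ΔCt(wild-type) = 20.190 − 15.470 = 4.720
ΔCt(knockout) = 24.440 − 16.080 = 8.360
ΔΔCt = 8.360 − 4.720 = 3.640
Fold change = 2^(−3.640) = 0.0802

0.080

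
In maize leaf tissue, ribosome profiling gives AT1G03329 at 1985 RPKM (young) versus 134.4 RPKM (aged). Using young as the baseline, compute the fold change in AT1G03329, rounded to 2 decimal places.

0.07

Fold change = 134.4 / 1985 = 0.068
AT1G03329 is downregulated.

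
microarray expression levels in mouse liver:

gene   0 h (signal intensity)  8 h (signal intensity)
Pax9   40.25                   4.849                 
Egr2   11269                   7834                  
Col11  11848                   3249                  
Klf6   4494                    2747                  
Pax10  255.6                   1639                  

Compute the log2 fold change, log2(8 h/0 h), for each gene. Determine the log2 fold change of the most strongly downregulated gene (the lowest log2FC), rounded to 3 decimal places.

log2(4.849/40.25) = -3.053  (Pax9)
log2(7834/11269) = -0.525  (Egr2)
log2(3249/11848) = -1.867  (Col11)
log2(2747/4494) = -0.710  (Klf6)
log2(1639/255.6) = 2.681  (Pax10)
Pax9 is most strongly downregulated.

-3.053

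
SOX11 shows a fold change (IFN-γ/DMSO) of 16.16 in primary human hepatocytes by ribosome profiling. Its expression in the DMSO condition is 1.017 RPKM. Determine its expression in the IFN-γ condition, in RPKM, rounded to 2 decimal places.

IFN-γ expression = 1.017 × 16.16 = 16.43

16.43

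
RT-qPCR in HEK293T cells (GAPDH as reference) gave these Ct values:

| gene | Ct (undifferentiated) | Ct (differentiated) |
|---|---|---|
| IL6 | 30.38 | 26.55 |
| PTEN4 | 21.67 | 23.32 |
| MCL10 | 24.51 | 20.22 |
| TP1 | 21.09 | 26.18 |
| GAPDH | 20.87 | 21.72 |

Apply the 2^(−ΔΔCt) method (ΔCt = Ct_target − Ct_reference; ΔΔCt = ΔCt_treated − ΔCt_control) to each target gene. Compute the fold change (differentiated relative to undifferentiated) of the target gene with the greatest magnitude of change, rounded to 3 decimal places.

IL6: ΔΔCt = (26.55−21.72) − (30.38−20.87) = 4.83 − 9.51 = -4.68; fold change = 2^4.68 = 25.634
PTEN4: ΔΔCt = (23.32−21.72) − (21.67−20.87) = 1.60 − 0.80 = 0.80; fold change = 2^-0.80 = 0.574
MCL10: ΔΔCt = (20.22−21.72) − (24.51−20.87) = -1.50 − 3.64 = -5.14; fold change = 2^5.14 = 35.261
TP1: ΔΔCt = (26.18−21.72) − (21.09−20.87) = 4.46 − 0.22 = 4.24; fold change = 2^-4.24 = 0.053
MCL10 has the largest |ΔΔCt| = 5.14.

35.261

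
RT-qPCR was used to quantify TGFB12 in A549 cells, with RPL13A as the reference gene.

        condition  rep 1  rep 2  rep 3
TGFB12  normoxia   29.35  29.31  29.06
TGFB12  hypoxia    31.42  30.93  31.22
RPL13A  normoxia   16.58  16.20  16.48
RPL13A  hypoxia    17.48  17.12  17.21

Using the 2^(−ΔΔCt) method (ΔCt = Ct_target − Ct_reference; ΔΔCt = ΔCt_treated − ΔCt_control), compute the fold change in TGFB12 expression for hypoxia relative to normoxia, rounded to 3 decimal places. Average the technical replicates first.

0.467

Mean Ct: TGFB12 normoxia 29.240; TGFB12 hypoxia 31.190; RPL13A normoxia 16.420; RPL13A hypoxia 17.270
ΔCt(normoxia) = 29.240 − 16.420 = 12.820
ΔCt(hypoxia) = 31.190 − 17.270 = 13.920
ΔΔCt = 13.920 − 12.820 = 1.100
Fold change = 2^(−1.100) = 0.4665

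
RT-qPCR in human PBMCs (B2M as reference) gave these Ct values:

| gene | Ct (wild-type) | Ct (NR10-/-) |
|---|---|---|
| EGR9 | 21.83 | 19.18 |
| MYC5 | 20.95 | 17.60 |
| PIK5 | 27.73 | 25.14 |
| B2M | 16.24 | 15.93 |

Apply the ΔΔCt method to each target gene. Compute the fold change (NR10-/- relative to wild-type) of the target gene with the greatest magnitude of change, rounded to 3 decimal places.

EGR9: ΔΔCt = (19.18−15.93) − (21.83−16.24) = 3.25 − 5.59 = -2.34; fold change = 2^2.34 = 5.063
MYC5: ΔΔCt = (17.60−15.93) − (20.95−16.24) = 1.67 − 4.71 = -3.04; fold change = 2^3.04 = 8.225
PIK5: ΔΔCt = (25.14−15.93) − (27.73−16.24) = 9.21 − 11.49 = -2.28; fold change = 2^2.28 = 4.857
MYC5 has the largest |ΔΔCt| = 3.04.

8.225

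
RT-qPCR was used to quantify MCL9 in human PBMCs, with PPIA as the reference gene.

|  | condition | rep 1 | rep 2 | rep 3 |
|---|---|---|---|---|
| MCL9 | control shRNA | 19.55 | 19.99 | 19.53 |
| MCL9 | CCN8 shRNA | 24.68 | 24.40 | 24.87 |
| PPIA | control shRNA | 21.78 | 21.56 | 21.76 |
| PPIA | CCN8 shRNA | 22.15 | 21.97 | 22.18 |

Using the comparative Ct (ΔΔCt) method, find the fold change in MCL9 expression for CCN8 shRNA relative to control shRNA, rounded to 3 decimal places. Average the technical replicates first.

0.042

Mean Ct: MCL9 control shRNA 19.690; MCL9 CCN8 shRNA 24.650; PPIA control shRNA 21.700; PPIA CCN8 shRNA 22.100
ΔCt(control shRNA) = 19.690 − 21.700 = -2.010
ΔCt(CCN8 shRNA) = 24.650 − 22.100 = 2.550
ΔΔCt = 2.550 − (-2.010) = 4.560
Fold change = 2^(−4.560) = 0.0424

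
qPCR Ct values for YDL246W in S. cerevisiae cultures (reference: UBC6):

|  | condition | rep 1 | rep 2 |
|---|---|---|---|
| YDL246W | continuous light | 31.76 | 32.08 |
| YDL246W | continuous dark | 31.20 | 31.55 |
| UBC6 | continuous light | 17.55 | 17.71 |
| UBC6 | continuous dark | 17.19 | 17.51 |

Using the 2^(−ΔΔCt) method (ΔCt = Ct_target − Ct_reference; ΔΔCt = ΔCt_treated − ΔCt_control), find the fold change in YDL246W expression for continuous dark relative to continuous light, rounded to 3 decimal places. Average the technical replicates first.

1.202

Mean Ct: YDL246W continuous light 31.920; YDL246W continuous dark 31.375; UBC6 continuous light 17.630; UBC6 continuous dark 17.350
ΔCt(continuous light) = 31.920 − 17.630 = 14.290
ΔCt(continuous dark) = 31.375 − 17.350 = 14.025
ΔΔCt = 14.025 − 14.290 = -0.265
Fold change = 2^(−(-0.265)) = 2^0.265 = 1.2016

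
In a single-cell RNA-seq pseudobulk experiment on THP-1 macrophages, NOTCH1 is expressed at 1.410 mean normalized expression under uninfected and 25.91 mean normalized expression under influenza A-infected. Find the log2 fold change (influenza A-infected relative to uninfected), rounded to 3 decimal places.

Fold change = 25.91 / 1.410 = 18.3759
log2(18.3759) = 4.1997

4.200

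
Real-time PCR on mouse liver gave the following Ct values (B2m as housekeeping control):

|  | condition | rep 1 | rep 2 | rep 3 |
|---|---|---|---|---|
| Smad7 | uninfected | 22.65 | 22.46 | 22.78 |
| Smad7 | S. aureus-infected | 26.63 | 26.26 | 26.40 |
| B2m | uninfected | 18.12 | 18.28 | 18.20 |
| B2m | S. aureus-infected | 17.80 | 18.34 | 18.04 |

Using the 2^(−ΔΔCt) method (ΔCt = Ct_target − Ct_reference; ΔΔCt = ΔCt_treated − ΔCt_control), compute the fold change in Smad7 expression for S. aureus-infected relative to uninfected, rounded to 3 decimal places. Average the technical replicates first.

0.065

Mean Ct: Smad7 uninfected 22.630; Smad7 S. aureus-infected 26.430; B2m uninfected 18.200; B2m S. aureus-infected 18.060
ΔCt(uninfected) = 22.630 − 18.200 = 4.430
ΔCt(S. aureus-infected) = 26.430 − 18.060 = 8.370
ΔΔCt = 8.370 − 4.430 = 3.940
Fold change = 2^(−3.940) = 0.0652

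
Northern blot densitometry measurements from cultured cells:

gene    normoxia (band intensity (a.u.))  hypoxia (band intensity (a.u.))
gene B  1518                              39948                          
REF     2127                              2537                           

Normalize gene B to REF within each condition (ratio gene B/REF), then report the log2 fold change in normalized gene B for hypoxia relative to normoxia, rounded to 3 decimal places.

gene B/REF (normoxia) = 1518 / 2127 = 0.71368
gene B/REF (hypoxia) = 39948 / 2537 = 15.746
Fold change = 15.746 / 0.71368 = 22.0633
log2(22.0633) = 4.4636

4.464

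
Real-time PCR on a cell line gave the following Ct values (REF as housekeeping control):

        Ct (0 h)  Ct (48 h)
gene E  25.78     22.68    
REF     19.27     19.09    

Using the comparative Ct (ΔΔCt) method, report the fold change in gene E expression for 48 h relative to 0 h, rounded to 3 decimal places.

ΔCt(0 h) = 25.780 − 19.270 = 6.510
ΔCt(48 h) = 22.680 − 19.090 = 3.590
ΔΔCt = 3.590 − 6.510 = -2.920
Fold change = 2^(−(-2.920)) = 2^2.920 = 7.5685

7.568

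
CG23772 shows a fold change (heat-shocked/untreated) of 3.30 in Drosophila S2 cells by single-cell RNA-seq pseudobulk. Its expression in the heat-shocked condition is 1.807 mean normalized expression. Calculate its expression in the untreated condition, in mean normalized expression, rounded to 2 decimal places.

untreated expression = 1.807 / 3.30 = 0.55

0.55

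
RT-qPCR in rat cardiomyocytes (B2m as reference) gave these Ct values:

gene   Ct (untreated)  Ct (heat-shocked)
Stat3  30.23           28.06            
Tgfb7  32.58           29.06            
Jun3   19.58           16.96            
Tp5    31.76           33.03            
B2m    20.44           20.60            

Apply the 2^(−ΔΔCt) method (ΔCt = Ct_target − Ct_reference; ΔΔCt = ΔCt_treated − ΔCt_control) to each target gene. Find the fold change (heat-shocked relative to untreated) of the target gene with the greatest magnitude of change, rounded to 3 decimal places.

12.817

Stat3: ΔΔCt = (28.06−20.60) − (30.23−20.44) = 7.46 − 9.79 = -2.33; fold change = 2^2.33 = 5.028
Tgfb7: ΔΔCt = (29.06−20.60) − (32.58−20.44) = 8.46 − 12.14 = -3.68; fold change = 2^3.68 = 12.817
Jun3: ΔΔCt = (16.96−20.60) − (19.58−20.44) = -3.64 − (-0.86) = -2.78; fold change = 2^2.78 = 6.869
Tp5: ΔΔCt = (33.03−20.60) − (31.76−20.44) = 12.43 − 11.32 = 1.11; fold change = 2^-1.11 = 0.463
Tgfb7 has the largest |ΔΔCt| = 3.68.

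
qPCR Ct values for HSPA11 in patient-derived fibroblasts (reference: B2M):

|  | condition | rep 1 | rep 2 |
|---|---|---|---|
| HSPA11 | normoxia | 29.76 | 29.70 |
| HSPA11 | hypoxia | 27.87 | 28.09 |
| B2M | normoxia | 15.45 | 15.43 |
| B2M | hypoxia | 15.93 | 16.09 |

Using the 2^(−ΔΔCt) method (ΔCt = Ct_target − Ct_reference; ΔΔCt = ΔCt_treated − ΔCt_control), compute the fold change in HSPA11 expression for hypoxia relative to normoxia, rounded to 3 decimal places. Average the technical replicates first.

Mean Ct: HSPA11 normoxia 29.730; HSPA11 hypoxia 27.980; B2M normoxia 15.440; B2M hypoxia 16.010
ΔCt(normoxia) = 29.730 − 15.440 = 14.290
ΔCt(hypoxia) = 27.980 − 16.010 = 11.970
ΔΔCt = 11.970 − 14.290 = -2.320
Fold change = 2^(−(-2.320)) = 2^2.320 = 4.9933

4.993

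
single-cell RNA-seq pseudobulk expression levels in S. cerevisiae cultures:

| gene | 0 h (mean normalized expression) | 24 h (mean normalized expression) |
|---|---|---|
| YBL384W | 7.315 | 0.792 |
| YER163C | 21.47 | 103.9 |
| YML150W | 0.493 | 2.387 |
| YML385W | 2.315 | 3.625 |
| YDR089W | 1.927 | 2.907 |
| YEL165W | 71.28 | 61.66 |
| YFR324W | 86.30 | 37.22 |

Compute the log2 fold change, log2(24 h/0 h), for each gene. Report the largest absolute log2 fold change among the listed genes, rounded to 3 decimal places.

3.207

log2(0.792/7.315) = -3.207  (YBL384W)
log2(103.9/21.47) = 2.275  (YER163C)
log2(2.387/0.493) = 2.276  (YML150W)
log2(3.625/2.315) = 0.647  (YML385W)
log2(2.907/1.927) = 0.593  (YDR089W)
log2(61.66/71.28) = -0.209  (YEL165W)
log2(37.22/86.30) = -1.213  (YFR324W)
The largest magnitude belongs to YBL384W.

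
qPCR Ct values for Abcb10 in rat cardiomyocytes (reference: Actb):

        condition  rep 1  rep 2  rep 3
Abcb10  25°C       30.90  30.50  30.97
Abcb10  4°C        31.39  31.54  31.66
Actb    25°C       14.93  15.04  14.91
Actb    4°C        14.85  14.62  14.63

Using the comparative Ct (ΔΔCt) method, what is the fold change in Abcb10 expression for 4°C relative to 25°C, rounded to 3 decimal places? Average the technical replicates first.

0.500

Mean Ct: Abcb10 25°C 30.790; Abcb10 4°C 31.530; Actb 25°C 14.960; Actb 4°C 14.700
ΔCt(25°C) = 30.790 − 14.960 = 15.830
ΔCt(4°C) = 31.530 − 14.700 = 16.830
ΔΔCt = 16.830 − 15.830 = 1.000
Fold change = 2^(−1.000) = 0.5000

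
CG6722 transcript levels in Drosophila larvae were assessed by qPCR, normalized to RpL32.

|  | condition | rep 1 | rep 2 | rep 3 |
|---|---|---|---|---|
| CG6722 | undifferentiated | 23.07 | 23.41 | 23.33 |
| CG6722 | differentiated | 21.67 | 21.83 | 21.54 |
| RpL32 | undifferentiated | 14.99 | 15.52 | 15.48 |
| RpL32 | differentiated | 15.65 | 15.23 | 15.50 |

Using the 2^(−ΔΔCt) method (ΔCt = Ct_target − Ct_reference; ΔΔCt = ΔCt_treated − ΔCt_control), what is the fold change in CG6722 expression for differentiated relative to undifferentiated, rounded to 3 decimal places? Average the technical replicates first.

3.294

Mean Ct: CG6722 undifferentiated 23.270; CG6722 differentiated 21.680; RpL32 undifferentiated 15.330; RpL32 differentiated 15.460
ΔCt(undifferentiated) = 23.270 − 15.330 = 7.940
ΔCt(differentiated) = 21.680 − 15.460 = 6.220
ΔΔCt = 6.220 − 7.940 = -1.720
Fold change = 2^(−(-1.720)) = 2^1.720 = 3.2944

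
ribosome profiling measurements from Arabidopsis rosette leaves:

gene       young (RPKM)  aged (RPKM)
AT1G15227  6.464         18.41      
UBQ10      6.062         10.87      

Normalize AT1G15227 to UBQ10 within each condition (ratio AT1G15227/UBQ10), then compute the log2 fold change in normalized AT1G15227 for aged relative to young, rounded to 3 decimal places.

AT1G15227/UBQ10 (young) = 6.464 / 6.062 = 1.0663
AT1G15227/UBQ10 (aged) = 18.41 / 10.87 = 1.6937
Fold change = 1.6937 / 1.0663 = 1.5883
log2(1.5883) = 0.6675

0.668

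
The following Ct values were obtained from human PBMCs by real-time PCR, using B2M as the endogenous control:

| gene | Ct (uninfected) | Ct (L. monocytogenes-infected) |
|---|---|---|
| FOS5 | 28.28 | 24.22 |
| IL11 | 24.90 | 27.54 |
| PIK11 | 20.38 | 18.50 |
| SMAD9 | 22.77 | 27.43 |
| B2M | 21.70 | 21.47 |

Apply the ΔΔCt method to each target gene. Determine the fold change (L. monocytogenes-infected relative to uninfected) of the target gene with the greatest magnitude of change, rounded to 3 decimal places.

0.034

FOS5: ΔΔCt = (24.22−21.47) − (28.28−21.70) = 2.75 − 6.58 = -3.83; fold change = 2^3.83 = 14.221
IL11: ΔΔCt = (27.54−21.47) − (24.90−21.70) = 6.07 − 3.20 = 2.87; fold change = 2^-2.87 = 0.137
PIK11: ΔΔCt = (18.50−21.47) − (20.38−21.70) = -2.97 − (-1.32) = -1.65; fold change = 2^1.65 = 3.138
SMAD9: ΔΔCt = (27.43−21.47) − (22.77−21.70) = 5.96 − 1.07 = 4.89; fold change = 2^-4.89 = 0.034
SMAD9 has the largest |ΔΔCt| = 4.89.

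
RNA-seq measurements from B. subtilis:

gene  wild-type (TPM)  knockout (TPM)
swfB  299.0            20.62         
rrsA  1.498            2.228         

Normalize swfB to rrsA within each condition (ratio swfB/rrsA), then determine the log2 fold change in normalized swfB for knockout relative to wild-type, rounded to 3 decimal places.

swfB/rrsA (wild-type) = 299.0 / 1.498 = 199.6
swfB/rrsA (knockout) = 20.62 / 2.228 = 9.2549
Fold change = 9.2549 / 199.6 = 0.0464
log2(0.0464) = -4.4307

-4.431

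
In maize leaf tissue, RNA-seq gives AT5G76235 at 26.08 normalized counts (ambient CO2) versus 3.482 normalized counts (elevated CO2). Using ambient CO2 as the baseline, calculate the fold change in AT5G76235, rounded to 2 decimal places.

0.13

Fold change = 3.482 / 26.08 = 0.134
AT5G76235 is downregulated.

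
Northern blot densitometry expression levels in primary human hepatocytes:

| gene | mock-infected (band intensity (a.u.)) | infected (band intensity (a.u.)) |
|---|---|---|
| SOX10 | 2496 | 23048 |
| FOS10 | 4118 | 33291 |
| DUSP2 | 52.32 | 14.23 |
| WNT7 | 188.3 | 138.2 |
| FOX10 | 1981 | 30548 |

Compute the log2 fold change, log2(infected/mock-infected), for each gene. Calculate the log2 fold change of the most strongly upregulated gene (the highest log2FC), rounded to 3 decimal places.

log2(23048/2496) = 3.207  (SOX10)
log2(33291/4118) = 3.015  (FOS10)
log2(14.23/52.32) = -1.878  (DUSP2)
log2(138.2/188.3) = -0.446  (WNT7)
log2(30548/1981) = 3.947  (FOX10)
FOX10 is most strongly upregulated.

3.947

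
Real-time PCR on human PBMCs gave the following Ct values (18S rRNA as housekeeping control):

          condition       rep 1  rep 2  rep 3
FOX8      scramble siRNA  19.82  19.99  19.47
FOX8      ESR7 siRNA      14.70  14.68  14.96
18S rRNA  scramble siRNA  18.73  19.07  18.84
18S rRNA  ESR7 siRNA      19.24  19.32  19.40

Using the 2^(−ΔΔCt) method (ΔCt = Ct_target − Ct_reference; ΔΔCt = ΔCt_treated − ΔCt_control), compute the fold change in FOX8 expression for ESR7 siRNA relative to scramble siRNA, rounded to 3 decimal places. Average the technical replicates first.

Mean Ct: FOX8 scramble siRNA 19.760; FOX8 ESR7 siRNA 14.780; 18S rRNA scramble siRNA 18.880; 18S rRNA ESR7 siRNA 19.320
ΔCt(scramble siRNA) = 19.760 − 18.880 = 0.880
ΔCt(ESR7 siRNA) = 14.780 − 19.320 = -4.540
ΔΔCt = -4.540 − 0.880 = -5.420
Fold change = 2^(−(-5.420)) = 2^5.420 = 42.8137

42.814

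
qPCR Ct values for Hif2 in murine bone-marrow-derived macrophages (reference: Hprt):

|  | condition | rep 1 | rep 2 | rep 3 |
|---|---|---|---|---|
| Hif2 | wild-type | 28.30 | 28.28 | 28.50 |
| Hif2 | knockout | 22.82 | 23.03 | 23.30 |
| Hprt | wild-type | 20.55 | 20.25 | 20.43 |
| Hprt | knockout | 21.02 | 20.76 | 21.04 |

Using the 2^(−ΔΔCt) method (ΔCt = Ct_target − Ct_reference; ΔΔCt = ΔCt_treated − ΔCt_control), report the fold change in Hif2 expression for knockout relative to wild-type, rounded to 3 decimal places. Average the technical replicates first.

Mean Ct: Hif2 wild-type 28.360; Hif2 knockout 23.050; Hprt wild-type 20.410; Hprt knockout 20.940
ΔCt(wild-type) = 28.360 − 20.410 = 7.950
ΔCt(knockout) = 23.050 − 20.940 = 2.110
ΔΔCt = 2.110 − 7.950 = -5.840
Fold change = 2^(−(-5.840)) = 2^5.840 = 57.2816

57.282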